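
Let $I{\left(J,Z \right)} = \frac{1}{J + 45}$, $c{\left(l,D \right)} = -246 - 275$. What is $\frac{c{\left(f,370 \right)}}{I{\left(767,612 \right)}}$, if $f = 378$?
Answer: $-423052$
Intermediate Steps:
$c{\left(l,D \right)} = -521$ ($c{\left(l,D \right)} = -246 - 275 = -521$)
$I{\left(J,Z \right)} = \frac{1}{45 + J}$
$\frac{c{\left(f,370 \right)}}{I{\left(767,612 \right)}} = - \frac{521}{\frac{1}{45 + 767}} = - \frac{521}{\frac{1}{812}} = - 521 \frac{1}{\frac{1}{812}} = \left(-521\right) 812 = -423052$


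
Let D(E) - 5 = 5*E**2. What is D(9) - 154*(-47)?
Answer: 7648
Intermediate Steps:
D(E) = 5 + 5*E**2
D(9) - 154*(-47) = (5 + 5*9**2) - 154*(-47) = (5 + 5*81) + 7238 = (5 + 405) + 7238 = 410 + 7238 = 7648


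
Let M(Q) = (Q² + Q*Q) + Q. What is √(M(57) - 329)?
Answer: √6226 ≈ 78.905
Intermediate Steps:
M(Q) = Q + 2*Q² (M(Q) = (Q² + Q²) + Q = 2*Q² + Q = Q + 2*Q²)
√(M(57) - 329) = √(57*(1 + 2*57) - 329) = √(57*(1 + 114) - 329) = √(57*115 - 329) = √(6555 - 329) = √6226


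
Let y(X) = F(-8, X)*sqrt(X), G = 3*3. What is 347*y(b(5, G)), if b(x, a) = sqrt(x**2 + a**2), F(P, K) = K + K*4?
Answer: 1735*106**(3/4) ≈ 57316.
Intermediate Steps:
F(P, K) = 5*K (F(P, K) = K + 4*K = 5*K)
G = 9
b(x, a) = sqrt(a**2 + x**2)
y(X) = 5*X**(3/2) (y(X) = (5*X)*sqrt(X) = 5*X**(3/2))
347*y(b(5, G)) = 347*(5*(sqrt(9**2 + 5**2))**(3/2)) = 347*(5*(sqrt(81 + 25))**(3/2)) = 347*(5*(sqrt(106))**(3/2)) = 347*(5*106**(3/4)) = 1735*106**(3/4)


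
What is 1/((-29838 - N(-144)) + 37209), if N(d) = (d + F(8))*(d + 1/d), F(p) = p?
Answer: -18/219851 ≈ -8.1874e-5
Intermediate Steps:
N(d) = (8 + d)*(d + 1/d) (N(d) = (d + 8)*(d + 1/d) = (8 + d)*(d + 1/d))
1/((-29838 - N(-144)) + 37209) = 1/((-29838 - (1 + (-144)² + 8*(-144) + 8/(-144))) + 37209) = 1/((-29838 - (1 + 20736 - 1152 + 8*(-1/144))) + 37209) = 1/((-29838 - (1 + 20736 - 1152 - 1/18)) + 37209) = 1/((-29838 - 1*352529/18) + 37209) = 1/((-29838 - 352529/18) + 37209) = 1/(-889613/18 + 37209) = 1/(-219851/18) = -18/219851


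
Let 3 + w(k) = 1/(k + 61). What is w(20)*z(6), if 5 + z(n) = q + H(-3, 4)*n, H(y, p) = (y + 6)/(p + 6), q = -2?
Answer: 6292/405 ≈ 15.536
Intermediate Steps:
w(k) = -3 + 1/(61 + k) (w(k) = -3 + 1/(k + 61) = -3 + 1/(61 + k))
H(y, p) = (6 + y)/(6 + p)
z(n) = -7 + 3*n/10 (z(n) = -5 + (-2 + ((6 - 3)/(6 + 4))*n) = -5 + (-2 + (3/10)*n) = -5 + (-2 + ((⅒)*3)*n) = -5 + (-2 + 3*n/10) = -7 + 3*n/10)
w(20)*z(6) = ((-182 - 3*20)/(61 + 20))*(-7 + (3/10)*6) = ((-182 - 60)/81)*(-7 + 9/5) = ((1/81)*(-242))*(-26/5) = -242/81*(-26/5) = 6292/405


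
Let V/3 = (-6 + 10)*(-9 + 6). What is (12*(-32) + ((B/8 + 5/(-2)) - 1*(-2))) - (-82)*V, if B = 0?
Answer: -6673/2 ≈ -3336.5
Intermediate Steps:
V = -36 (V = 3*((-6 + 10)*(-9 + 6)) = 3*(4*(-3)) = 3*(-12) = -36)
(12*(-32) + ((B/8 + 5/(-2)) - 1*(-2))) - (-82)*V = (12*(-32) + ((0/8 + 5/(-2)) - 1*(-2))) - (-82)*(-36) = (-384 + ((0*(⅛) + 5*(-½)) + 2)) - 1*2952 = (-384 + ((0 - 5/2) + 2)) - 2952 = (-384 + (-5/2 + 2)) - 2952 = (-384 - ½) - 2952 = -769/2 - 2952 = -6673/2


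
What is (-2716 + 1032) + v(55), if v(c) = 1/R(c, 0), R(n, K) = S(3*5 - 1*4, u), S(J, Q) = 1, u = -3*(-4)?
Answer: -1683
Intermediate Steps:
u = 12
R(n, K) = 1
v(c) = 1 (v(c) = 1/1 = 1)
(-2716 + 1032) + v(55) = (-2716 + 1032) + 1 = -1684 + 1 = -1683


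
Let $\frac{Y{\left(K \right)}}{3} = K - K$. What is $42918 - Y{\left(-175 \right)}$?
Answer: $42918$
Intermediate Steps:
$Y{\left(K \right)} = 0$ ($Y{\left(K \right)} = 3 \left(K - K\right) = 3 \cdot 0 = 0$)
$42918 - Y{\left(-175 \right)} = 42918 - 0 = 42918 + 0 = 42918$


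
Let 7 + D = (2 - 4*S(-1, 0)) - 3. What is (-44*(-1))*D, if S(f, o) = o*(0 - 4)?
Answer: -352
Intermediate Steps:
S(f, o) = -4*o (S(f, o) = o*(-4) = -4*o)
D = -8 (D = -7 + ((2 - (-16)*0) - 3) = -7 + ((2 - 4*0) - 3) = -7 + ((2 + 0) - 3) = -7 + (2 - 3) = -7 - 1 = -8)
(-44*(-1))*D = -44*(-1)*(-8) = 44*(-8) = -352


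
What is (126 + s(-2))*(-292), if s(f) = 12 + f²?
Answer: -41464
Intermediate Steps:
(126 + s(-2))*(-292) = (126 + (12 + (-2)²))*(-292) = (126 + (12 + 4))*(-292) = (126 + 16)*(-292) = 142*(-292) = -41464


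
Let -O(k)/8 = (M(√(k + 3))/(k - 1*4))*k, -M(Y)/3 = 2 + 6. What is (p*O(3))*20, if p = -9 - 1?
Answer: 115200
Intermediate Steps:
p = -10
M(Y) = -24 (M(Y) = -3*(2 + 6) = -3*8 = -24)
O(k) = 192*k/(-4 + k) (O(k) = -8*(-24/(k - 1*4))*k = -8*(-24/(k - 4))*k = -8*(-24/(-4 + k))*k = -(-192)*k/(-4 + k) = 192*k/(-4 + k))
(p*O(3))*20 = -1920*3/(-4 + 3)*20 = -1920*3/(-1)*20 = -1920*3*(-1)*20 = -10*(-576)*20 = 5760*20 = 115200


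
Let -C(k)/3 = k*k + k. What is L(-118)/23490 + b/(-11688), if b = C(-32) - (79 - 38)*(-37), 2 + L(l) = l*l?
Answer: 32832041/45758520 ≈ 0.71751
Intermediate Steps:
L(l) = -2 + l² (L(l) = -2 + l*l = -2 + l²)
C(k) = -3*k - 3*k² (C(k) = -3*(k*k + k) = -3*(k² + k) = -3*(k + k²) = -3*k - 3*k²)
b = -1459 (b = -3*(-32)*(1 - 32) - (79 - 38)*(-37) = -3*(-32)*(-31) - 41*(-37) = -2976 - 1*(-1517) = -2976 + 1517 = -1459)
L(-118)/23490 + b/(-11688) = (-2 + (-118)²)/23490 - 1459/(-11688) = (-2 + 13924)*(1/23490) - 1459*(-1/11688) = 13922*(1/23490) + 1459/11688 = 6961/11745 + 1459/11688 = 32832041/45758520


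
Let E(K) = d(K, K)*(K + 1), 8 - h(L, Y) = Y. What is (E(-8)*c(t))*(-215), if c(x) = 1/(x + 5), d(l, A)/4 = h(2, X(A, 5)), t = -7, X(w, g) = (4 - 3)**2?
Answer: -21070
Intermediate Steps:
X(w, g) = 1 (X(w, g) = 1**2 = 1)
h(L, Y) = 8 - Y
d(l, A) = 28 (d(l, A) = 4*(8 - 1*1) = 4*(8 - 1) = 4*7 = 28)
c(x) = 1/(5 + x)
E(K) = 28 + 28*K (E(K) = 28*(K + 1) = 28*(1 + K) = 28 + 28*K)
(E(-8)*c(t))*(-215) = ((28 + 28*(-8))/(5 - 7))*(-215) = ((28 - 224)/(-2))*(-215) = -196*(-1/2)*(-215) = 98*(-215) = -21070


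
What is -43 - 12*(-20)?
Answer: 197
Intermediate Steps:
-43 - 12*(-20) = -43 + 240 = 197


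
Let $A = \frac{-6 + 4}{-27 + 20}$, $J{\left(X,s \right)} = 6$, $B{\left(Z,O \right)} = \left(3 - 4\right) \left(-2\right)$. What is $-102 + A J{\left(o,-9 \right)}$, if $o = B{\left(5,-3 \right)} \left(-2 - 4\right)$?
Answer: $- \frac{702}{7} \approx -100.29$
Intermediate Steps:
$B{\left(Z,O \right)} = 2$ ($B{\left(Z,O \right)} = \left(-1\right) \left(-2\right) = 2$)
$o = -12$ ($o = 2 \left(-2 - 4\right) = 2 \left(-6\right) = -12$)
$A = \frac{2}{7}$ ($A = - \frac{2}{-7} = \left(-2\right) \left(- \frac{1}{7}\right) = \frac{2}{7} \approx 0.28571$)
$-102 + A J{\left(o,-9 \right)} = -102 + \frac{2}{7} \cdot 6 = -102 + \frac{12}{7} = - \frac{702}{7}$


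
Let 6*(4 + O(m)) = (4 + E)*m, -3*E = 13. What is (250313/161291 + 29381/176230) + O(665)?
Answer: -5017347678478/127909408185 ≈ -39.226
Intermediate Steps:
E = -13/3 (E = -1/3*13 = -13/3 ≈ -4.3333)
O(m) = -4 - m/18 (O(m) = -4 + ((4 - 13/3)*m)/6 = -4 + (-m/3)/6 = -4 - m/18)
(250313/161291 + 29381/176230) + O(665) = (250313/161291 + 29381/176230) + (-4 - 1/18*665) = (250313*(1/161291) + 29381*(1/176230)) + (-4 - 665/18) = (250313/161291 + 29381/176230) - 737/18 = 48851550861/28424312930 - 737/18 = -5017347678478/127909408185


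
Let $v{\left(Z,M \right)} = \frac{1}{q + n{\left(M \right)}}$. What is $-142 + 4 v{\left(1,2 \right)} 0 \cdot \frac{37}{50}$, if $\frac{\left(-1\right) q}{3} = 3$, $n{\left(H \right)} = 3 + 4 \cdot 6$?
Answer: $-142$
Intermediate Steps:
$n{\left(H \right)} = 27$ ($n{\left(H \right)} = 3 + 24 = 27$)
$q = -9$ ($q = \left(-3\right) 3 = -9$)
$v{\left(Z,M \right)} = \frac{1}{18}$ ($v{\left(Z,M \right)} = \frac{1}{-9 + 27} = \frac{1}{18}$)
$-142 + 4 v{\left(1,2 \right)} 0 \cdot \frac{37}{50} = -142 + 4 \cdot \frac{1}{18} \cdot 0 \cdot \frac{37}{50} = -142 + \frac{2}{9} \cdot 0 \cdot 37 \cdot \frac{1}{50} = -142 + 0 \cdot \frac{37}{50} = -142 + 0 = -142$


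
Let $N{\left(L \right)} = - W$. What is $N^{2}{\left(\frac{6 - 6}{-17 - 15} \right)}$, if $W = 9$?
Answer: $81$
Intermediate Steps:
$N{\left(L \right)} = -9$ ($N{\left(L \right)} = \left(-1\right) 9 = -9$)
$N^{2}{\left(\frac{6 - 6}{-17 - 15} \right)} = \left(-9\right)^{2} = 81$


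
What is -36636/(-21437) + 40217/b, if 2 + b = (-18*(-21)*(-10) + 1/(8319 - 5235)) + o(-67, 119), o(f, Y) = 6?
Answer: -2232181636248/249637787971 ≈ -8.9417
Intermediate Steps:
b = -11645183/3084 (b = -2 + ((-18*(-21)*(-10) + 1/(8319 - 5235)) + 6) = -2 + ((378*(-10) + 1/3084) + 6) = -2 + ((-3780 + 1/3084) + 6) = -2 + (-11657519/3084 + 6) = -2 - 11639015/3084 = -11645183/3084 ≈ -3776.0)
-36636/(-21437) + 40217/b = -36636/(-21437) + 40217/(-11645183/3084) = -36636*(-1/21437) + 40217*(-3084/11645183) = 36636/21437 - 124029228/11645183 = -2232181636248/249637787971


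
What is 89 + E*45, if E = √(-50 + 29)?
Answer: 89 + 45*I*√21 ≈ 89.0 + 206.22*I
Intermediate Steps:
E = I*√21 (E = √(-21) = I*√21 ≈ 4.5826*I)
89 + E*45 = 89 + (I*√21)*45 = 89 + 45*I*√21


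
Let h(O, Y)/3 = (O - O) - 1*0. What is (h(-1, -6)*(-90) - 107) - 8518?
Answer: -8625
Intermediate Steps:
h(O, Y) = 0 (h(O, Y) = 3*((O - O) - 1*0) = 3*(0 + 0) = 3*0 = 0)
(h(-1, -6)*(-90) - 107) - 8518 = (0*(-90) - 107) - 8518 = (0 - 107) - 8518 = -107 - 8518 = -8625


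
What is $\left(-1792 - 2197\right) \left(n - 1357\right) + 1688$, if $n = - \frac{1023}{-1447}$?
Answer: $\frac{7831078420}{1447} \approx 5.4119 \cdot 10^{6}$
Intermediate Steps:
$n = \frac{1023}{1447}$ ($n = \left(-1023\right) \left(- \frac{1}{1447}\right) = \frac{1023}{1447} \approx 0.70698$)
$\left(-1792 - 2197\right) \left(n - 1357\right) + 1688 = \left(-1792 - 2197\right) \left(\frac{1023}{1447} - 1357\right) + 1688 = \left(-3989\right) \left(- \frac{1962556}{1447}\right) + 1688 = \frac{7828635884}{1447} + 1688 = \frac{7831078420}{1447}$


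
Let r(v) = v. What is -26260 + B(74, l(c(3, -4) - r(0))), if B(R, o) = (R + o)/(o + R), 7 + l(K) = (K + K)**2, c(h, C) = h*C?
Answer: -26259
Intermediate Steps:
c(h, C) = C*h
l(K) = -7 + 4*K**2 (l(K) = -7 + (K + K)**2 = -7 + (2*K)**2 = -7 + 4*K**2)
B(R, o) = 1 (B(R, o) = (R + o)/(R + o) = 1)
-26260 + B(74, l(c(3, -4) - r(0))) = -26260 + 1 = -26259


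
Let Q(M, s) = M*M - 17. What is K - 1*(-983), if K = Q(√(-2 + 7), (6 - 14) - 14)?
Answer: 971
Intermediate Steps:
Q(M, s) = -17 + M² (Q(M, s) = M² - 17 = -17 + M²)
K = -12 (K = -17 + (√(-2 + 7))² = -17 + (√5)² = -17 + 5 = -12)
K - 1*(-983) = -12 - 1*(-983) = -12 + 983 = 971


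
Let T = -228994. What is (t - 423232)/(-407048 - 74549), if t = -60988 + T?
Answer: 713214/481597 ≈ 1.4809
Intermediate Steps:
t = -289982 (t = -60988 - 228994 = -289982)
(t - 423232)/(-407048 - 74549) = (-289982 - 423232)/(-407048 - 74549) = -713214/(-481597) = -713214*(-1/481597) = 713214/481597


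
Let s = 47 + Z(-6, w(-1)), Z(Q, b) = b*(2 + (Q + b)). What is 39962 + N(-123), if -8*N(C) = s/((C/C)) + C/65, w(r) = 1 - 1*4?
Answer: 20775943/520 ≈ 39954.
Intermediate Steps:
w(r) = -3 (w(r) = 1 - 4 = -3)
Z(Q, b) = b*(2 + Q + b)
s = 68 (s = 47 - 3*(2 - 6 - 3) = 47 - 3*(-7) = 47 + 21 = 68)
N(C) = -17/2 - C/520 (N(C) = -(68/((C/C)) + C/65)/8 = -(68/1 + C*(1/65))/8 = -(68*1 + C/65)/8 = -(68 + C/65)/8 = -17/2 - C/520)
39962 + N(-123) = 39962 + (-17/2 - 1/520*(-123)) = 39962 + (-17/2 + 123/520) = 39962 - 4297/520 = 20775943/520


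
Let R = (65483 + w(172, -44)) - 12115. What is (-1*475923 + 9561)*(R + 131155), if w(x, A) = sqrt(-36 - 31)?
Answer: -86054515326 - 466362*I*sqrt(67) ≈ -8.6055e+10 - 3.8173e+6*I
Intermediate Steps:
w(x, A) = I*sqrt(67) (w(x, A) = sqrt(-67) = I*sqrt(67))
R = 53368 + I*sqrt(67) (R = (65483 + I*sqrt(67)) - 12115 = 53368 + I*sqrt(67) ≈ 53368.0 + 8.1853*I)
(-1*475923 + 9561)*(R + 131155) = (-1*475923 + 9561)*((53368 + I*sqrt(67)) + 131155) = (-475923 + 9561)*(184523 + I*sqrt(67)) = -466362*(184523 + I*sqrt(67)) = -86054515326 - 466362*I*sqrt(67)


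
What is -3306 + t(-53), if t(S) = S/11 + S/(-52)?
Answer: -1893205/572 ≈ -3309.8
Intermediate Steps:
t(S) = 41*S/572 (t(S) = S*(1/11) + S*(-1/52) = S/11 - S/52 = 41*S/572)
-3306 + t(-53) = -3306 + (41/572)*(-53) = -3306 - 2173/572 = -1893205/572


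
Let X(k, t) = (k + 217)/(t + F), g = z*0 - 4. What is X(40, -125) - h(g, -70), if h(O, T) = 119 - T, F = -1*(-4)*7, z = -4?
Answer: -18590/97 ≈ -191.65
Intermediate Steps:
F = 28 (F = 4*7 = 28)
g = -4 (g = -4*0 - 4 = 0 - 4 = -4)
X(k, t) = (217 + k)/(28 + t) (X(k, t) = (k + 217)/(t + 28) = (217 + k)/(28 + t))
X(40, -125) - h(g, -70) = (217 + 40)/(28 - 125) - (119 - 1*(-70)) = 257/(-97) - (119 + 70) = -1/97*257 - 1*189 = -257/97 - 189 = -18590/97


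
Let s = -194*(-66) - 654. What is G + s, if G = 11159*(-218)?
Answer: -2420512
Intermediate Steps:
G = -2432662
s = 12150 (s = 12804 - 654 = 12150)
G + s = -2432662 + 12150 = -2420512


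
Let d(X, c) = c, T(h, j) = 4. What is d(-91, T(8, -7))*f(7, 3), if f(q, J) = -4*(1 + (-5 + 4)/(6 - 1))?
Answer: -64/5 ≈ -12.800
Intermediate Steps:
f(q, J) = -16/5 (f(q, J) = -4*(1 - 1/5) = -4*4/5 = -16/5)
d(-91, T(8, -7))*f(7, 3) = 4*(-16/5) = -64/5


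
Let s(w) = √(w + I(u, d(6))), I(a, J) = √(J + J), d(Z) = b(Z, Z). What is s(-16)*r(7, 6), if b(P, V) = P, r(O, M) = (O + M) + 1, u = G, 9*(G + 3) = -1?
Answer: 14*√(-16 + 2*√3) ≈ 49.568*I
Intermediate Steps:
G = -28/9 (G = -3 + (⅑)*(-1) = -3 - ⅑ = -28/9 ≈ -3.1111)
u = -28/9 ≈ -3.1111
r(O, M) = 1 + M + O (r(O, M) = (M + O) + 1 = 1 + M + O)
d(Z) = Z
I(a, J) = √2*√J (I(a, J) = √(2*J) = √2*√J)
s(w) = √(w + 2*√3) (s(w) = √(w + √2*√6) = √(w + 2*√3))
s(-16)*r(7, 6) = √(-16 + 2*√3)*(1 + 6 + 7) = √(-16 + 2*√3)*14 = 14*√(-16 + 2*√3)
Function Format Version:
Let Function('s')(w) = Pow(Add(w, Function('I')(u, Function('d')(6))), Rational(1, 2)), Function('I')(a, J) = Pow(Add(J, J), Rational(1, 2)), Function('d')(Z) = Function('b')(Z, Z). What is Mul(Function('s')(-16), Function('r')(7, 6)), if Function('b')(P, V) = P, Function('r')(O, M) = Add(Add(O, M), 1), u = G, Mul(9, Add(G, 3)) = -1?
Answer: Mul(14, Pow(Add(-16, Mul(2, Pow(3, Rational(1, 2)))), Rational(1, 2))) ≈ Mul(49.568, I)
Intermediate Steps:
G = Rational(-28, 9) (G = Add(-3, Mul(Rational(1, 9), -1)) = Add(-3, Rational(-1, 9)) = Rational(-28, 9) ≈ -3.1111)
u = Rational(-28, 9) ≈ -3.1111
Function('r')(O, M) = Add(1, M, O) (Function('r')(O, M) = Add(Add(M, O), 1) = Add(1, M, O))
Function('d')(Z) = Z
Function('I')(a, J) = Mul(Pow(2, Rational(1, 2)), Pow(J, Rational(1, 2))) (Function('I')(a, J) = Pow(Mul(2, J), Rational(1, 2)) = Mul(Pow(2, Rational(1, 2)), Pow(J, Rational(1, 2))))
Function('s')(w) = Pow(Add(w, Mul(2, Pow(3, Rational(1, 2)))), Rational(1, 2)) (Function('s')(w) = Pow(Add(w, Mul(Pow(2, Rational(1, 2)), Pow(6, Rational(1, 2)))), Rational(1, 2)) = Pow(Add(w, Mul(2, Pow(3, Rational(1, 2)))), Rational(1, 2)))
Mul(Function('s')(-16), Function('r')(7, 6)) = Mul(Pow(Add(-16, Mul(2, Pow(3, Rational(1, 2)))), Rational(1, 2)), Add(1, 6, 7)) = Mul(Pow(Add(-16, Mul(2, Pow(3, Rational(1, 2)))), Rational(1, 2)), 14) = Mul(14, Pow(Add(-16, Mul(2, Pow(3, Rational(1, 2)))), Rational(1, 2)))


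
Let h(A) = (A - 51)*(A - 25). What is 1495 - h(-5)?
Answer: -185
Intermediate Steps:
h(A) = (-51 + A)*(-25 + A)
1495 - h(-5) = 1495 - (1275 + (-5)² - 76*(-5)) = 1495 - (1275 + 25 + 380) = 1495 - 1*1680 = 1495 - 1680 = -185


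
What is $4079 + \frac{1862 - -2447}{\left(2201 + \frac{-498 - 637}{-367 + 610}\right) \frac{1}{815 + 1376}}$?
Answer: $\frac{638737507}{76244} \approx 8377.5$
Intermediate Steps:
$4079 + \frac{1862 - -2447}{\left(2201 + \frac{-498 - 637}{-367 + 610}\right) \frac{1}{815 + 1376}} = 4079 + \frac{1862 + 2447}{\left(2201 - \frac{1135}{243}\right) \frac{1}{2191}} = 4079 + \frac{4309}{\left(2201 - \frac{1135}{243}\right) \frac{1}{2191}} = 4079 + \frac{4309}{\frac{533708}{243} \cdot \frac{1}{2191}} = 4079 + \frac{4309}{\frac{76244}{76059}} = 4079 + 4309 \cdot \frac{76059}{76244} = 4079 + \frac{327738231}{76244} = \frac{638737507}{76244}$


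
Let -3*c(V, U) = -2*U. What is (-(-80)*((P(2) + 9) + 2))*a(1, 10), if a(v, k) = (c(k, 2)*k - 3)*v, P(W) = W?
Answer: 32240/3 ≈ 10747.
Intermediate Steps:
c(V, U) = 2*U/3 (c(V, U) = -(-2)*U/3 = 2*U/3)
a(v, k) = v*(-3 + 4*k/3) (a(v, k) = (((2/3)*2)*k - 3)*v = (4*k/3 - 3)*v = (-3 + 4*k/3)*v = v*(-3 + 4*k/3))
(-(-80)*((P(2) + 9) + 2))*a(1, 10) = (-(-80)*((2 + 9) + 2))*((1/3)*1*(-9 + 4*10)) = (-(-80)*(11 + 2))*((1/3)*1*(-9 + 40)) = (-(-80)*13)*((1/3)*1*31) = -80*(-13)*(31/3) = 1040*(31/3) = 32240/3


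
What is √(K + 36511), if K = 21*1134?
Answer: 5*√2413 ≈ 245.61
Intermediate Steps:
K = 23814
√(K + 36511) = √(23814 + 36511) = √60325 = 5*√2413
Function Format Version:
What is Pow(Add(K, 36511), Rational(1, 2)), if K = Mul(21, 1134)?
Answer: Mul(5, Pow(2413, Rational(1, 2))) ≈ 245.61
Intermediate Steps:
K = 23814
Pow(Add(K, 36511), Rational(1, 2)) = Pow(Add(23814, 36511), Rational(1, 2)) = Pow(60325, Rational(1, 2)) = Mul(5, Pow(2413, Rational(1, 2)))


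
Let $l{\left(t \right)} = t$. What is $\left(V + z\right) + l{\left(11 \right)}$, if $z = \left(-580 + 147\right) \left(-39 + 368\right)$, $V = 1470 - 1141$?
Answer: $-142117$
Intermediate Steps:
$V = 329$ ($V = 1470 - 1141 = 329$)
$z = -142457$ ($z = \left(-433\right) 329 = -142457$)
$\left(V + z\right) + l{\left(11 \right)} = \left(329 - 142457\right) + 11 = -142128 + 11 = -142117$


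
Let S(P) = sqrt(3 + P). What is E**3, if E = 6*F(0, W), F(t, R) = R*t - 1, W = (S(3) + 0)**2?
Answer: -216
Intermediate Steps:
W = 6 (W = (sqrt(3 + 3) + 0)**2 = (sqrt(6) + 0)**2 = (sqrt(6))**2 = 6)
F(t, R) = -1 + R*t
E = -6 (E = 6*(-1 + 6*0) = 6*(-1 + 0) = 6*(-1) = -6)
E**3 = (-6)**3 = -216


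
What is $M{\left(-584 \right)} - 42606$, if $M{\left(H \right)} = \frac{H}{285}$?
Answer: $- \frac{12143294}{285} \approx -42608.0$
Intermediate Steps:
$M{\left(H \right)} = \frac{H}{285}$ ($M{\left(H \right)} = H \frac{1}{285} = \frac{H}{285}$)
$M{\left(-584 \right)} - 42606 = \frac{1}{285} \left(-584\right) - 42606 = - \frac{584}{285} - 42606 = - \frac{12143294}{285}$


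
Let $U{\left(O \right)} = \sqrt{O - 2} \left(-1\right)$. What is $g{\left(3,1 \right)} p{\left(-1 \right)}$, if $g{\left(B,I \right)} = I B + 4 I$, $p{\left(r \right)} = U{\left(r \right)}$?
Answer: $- 7 i \sqrt{3} \approx - 12.124 i$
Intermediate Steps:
$U{\left(O \right)} = - \sqrt{-2 + O}$ ($U{\left(O \right)} = \sqrt{-2 + O} \left(-1\right) = - \sqrt{-2 + O}$)
$p{\left(r \right)} = - \sqrt{-2 + r}$
$g{\left(B,I \right)} = 4 I + B I$ ($g{\left(B,I \right)} = B I + 4 I = 4 I + B I$)
$g{\left(3,1 \right)} p{\left(-1 \right)} = 1 \left(4 + 3\right) \left(- \sqrt{-2 - 1}\right) = 1 \cdot 7 \left(- \sqrt{-3}\right) = 7 \left(- i \sqrt{3}\right) = - 7 i \sqrt{3}$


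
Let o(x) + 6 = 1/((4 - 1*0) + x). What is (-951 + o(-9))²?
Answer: 22905796/25 ≈ 9.1623e+5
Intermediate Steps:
o(x) = -6 + 1/(4 + x) (o(x) = -6 + 1/((4 - 1*0) + x) = -6 + 1/((4 + 0) + x) = -6 + 1/(4 + x))
(-951 + o(-9))² = (-951 + (-23 - 6*(-9))/(4 - 9))² = (-951 + (-23 + 54)/(-5))² = (-951 - ⅕*31)² = (-951 - 31/5)² = (-4786/5)² = 22905796/25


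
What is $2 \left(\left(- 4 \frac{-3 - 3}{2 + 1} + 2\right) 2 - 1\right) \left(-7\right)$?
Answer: $-266$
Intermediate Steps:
$2 \left(\left(- 4 \frac{-3 - 3}{2 + 1} + 2\right) 2 - 1\right) \left(-7\right) = 2 \left(\left(- 4 \left(- \frac{6}{3}\right) + 2\right) 2 - 1\right) \left(-7\right) = 2 \left(\left(- 4 \left(\left(-6\right) \frac{1}{3}\right) + 2\right) 2 - 1\right) \left(-7\right) = 2 \left(\left(\left(-4\right) \left(-2\right) + 2\right) 2 - 1\right) \left(-7\right) = 2 \left(\left(8 + 2\right) 2 - 1\right) \left(-7\right) = 2 \left(10 \cdot 2 - 1\right) \left(-7\right) = 2 \left(20 - 1\right) \left(-7\right) = 2 \cdot 19 \left(-7\right) = 38 \left(-7\right) = -266$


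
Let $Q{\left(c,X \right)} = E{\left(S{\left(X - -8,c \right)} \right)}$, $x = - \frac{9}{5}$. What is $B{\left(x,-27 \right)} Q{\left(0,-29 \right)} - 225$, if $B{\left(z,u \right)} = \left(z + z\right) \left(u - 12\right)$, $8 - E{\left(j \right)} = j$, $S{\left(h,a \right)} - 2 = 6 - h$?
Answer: $- \frac{15867}{5} \approx -3173.4$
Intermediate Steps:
$x = - \frac{9}{5}$ ($x = \left(-9\right) \frac{1}{5} = - \frac{9}{5} \approx -1.8$)
$S{\left(h,a \right)} = 8 - h$ ($S{\left(h,a \right)} = 2 - \left(-6 + h\right) = 8 - h$)
$E{\left(j \right)} = 8 - j$
$Q{\left(c,X \right)} = 8 + X$ ($Q{\left(c,X \right)} = 8 - \left(8 - \left(X - -8\right)\right) = 8 - \left(8 - \left(X + 8\right)\right) = 8 - \left(8 - \left(8 + X\right)\right) = 8 - - X = 8 + X$)
$B{\left(z,u \right)} = 2 z \left(-12 + u\right)$
$B{\left(x,-27 \right)} Q{\left(0,-29 \right)} - 225 = 2 \left(- \frac{9}{5}\right) \left(-12 - 27\right) \left(8 - 29\right) - 225 = 2 \left(- \frac{9}{5}\right) \left(-39\right) \left(-21\right) - 225 = \frac{702}{5} \left(-21\right) - 225 = - \frac{14742}{5} - 225 = - \frac{15867}{5}$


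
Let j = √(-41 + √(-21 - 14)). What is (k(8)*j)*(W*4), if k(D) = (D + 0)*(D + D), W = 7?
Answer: 3584*√(-41 + I*√35) ≈ 1651.4 + 23008.0*I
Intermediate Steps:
k(D) = 2*D² (k(D) = D*(2*D) = 2*D²)
j = √(-41 + I*√35) (j = √(-41 + √(-35)) = √(-41 + I*√35) ≈ 0.46078 + 6.4197*I)
(k(8)*j)*(W*4) = ((2*8²)*√(-41 + I*√35))*(7*4) = ((2*64)*√(-41 + I*√35))*28 = (128*√(-41 + I*√35))*28 = 3584*√(-41 + I*√35)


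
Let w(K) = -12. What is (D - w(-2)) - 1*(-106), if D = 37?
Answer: 155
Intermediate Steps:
(D - w(-2)) - 1*(-106) = (37 - 1*(-12)) - 1*(-106) = (37 + 12) + 106 = 49 + 106 = 155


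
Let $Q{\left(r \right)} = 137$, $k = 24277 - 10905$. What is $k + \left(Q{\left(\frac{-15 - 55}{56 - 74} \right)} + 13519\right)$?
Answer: $27028$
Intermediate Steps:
$k = 13372$ ($k = 24277 - 10905 = 13372$)
$k + \left(Q{\left(\frac{-15 - 55}{56 - 74} \right)} + 13519\right) = 13372 + \left(137 + 13519\right) = 13372 + 13656 = 27028$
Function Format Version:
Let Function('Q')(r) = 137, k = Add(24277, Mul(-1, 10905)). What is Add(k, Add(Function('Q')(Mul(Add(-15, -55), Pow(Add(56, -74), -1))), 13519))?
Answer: 27028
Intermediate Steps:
k = 13372 (k = Add(24277, -10905) = 13372)
Add(k, Add(Function('Q')(Mul(Add(-15, -55), Pow(Add(56, -74), -1))), 13519)) = Add(13372, Add(137, 13519)) = Add(13372, 13656) = 27028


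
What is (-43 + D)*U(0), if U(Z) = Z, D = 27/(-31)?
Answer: 0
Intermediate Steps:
D = -27/31 (D = 27*(-1/31) = -27/31 ≈ -0.87097)
(-43 + D)*U(0) = (-43 - 27/31)*0 = -1360/31*0 = 0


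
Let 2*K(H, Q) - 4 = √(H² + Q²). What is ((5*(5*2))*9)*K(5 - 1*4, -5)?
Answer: 900 + 225*√26 ≈ 2047.3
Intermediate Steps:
K(H, Q) = 2 + √(H² + Q²)/2
((5*(5*2))*9)*K(5 - 1*4, -5) = ((5*(5*2))*9)*(2 + √((5 - 1*4)² + (-5)²)/2) = ((5*10)*9)*(2 + √((5 - 4)² + 25)/2) = (50*9)*(2 + √(1² + 25)/2) = 450*(2 + √(1 + 25)/2) = 450*(2 + √26/2) = 900 + 225*√26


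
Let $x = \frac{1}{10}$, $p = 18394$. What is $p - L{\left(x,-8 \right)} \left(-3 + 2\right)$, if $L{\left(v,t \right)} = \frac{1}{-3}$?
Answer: $\frac{55181}{3} \approx 18394.0$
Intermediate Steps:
$x = \frac{1}{10} \approx 0.1$
$L{\left(v,t \right)} = - \frac{1}{3}$
$p - L{\left(x,-8 \right)} \left(-3 + 2\right) = 18394 - - \frac{-3 + 2}{3} = 18394 - \left(- \frac{1}{3}\right) \left(-1\right) = 18394 - \frac{1}{3} = \frac{55181}{3}$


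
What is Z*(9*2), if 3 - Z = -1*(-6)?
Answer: -54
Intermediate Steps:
Z = -3 (Z = 3 - (-1)*(-6) = 3 - 1*6 = 3 - 6 = -3)
Z*(9*2) = -27*2 = -3*18 = -54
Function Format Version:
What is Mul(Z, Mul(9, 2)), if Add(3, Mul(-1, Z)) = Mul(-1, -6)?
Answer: -54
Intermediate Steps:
Z = -3 (Z = Add(3, Mul(-1, Mul(-1, -6))) = Add(3, Mul(-1, 6)) = Add(3, -6) = -3)
Mul(Z, Mul(9, 2)) = Mul(-3, Mul(9, 2)) = Mul(-3, 18) = -54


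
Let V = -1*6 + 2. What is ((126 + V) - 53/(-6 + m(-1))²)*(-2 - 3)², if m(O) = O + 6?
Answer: 1725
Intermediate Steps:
m(O) = 6 + O
V = -4 (V = -6 + 2 = -4)
((126 + V) - 53/(-6 + m(-1))²)*(-2 - 3)² = ((126 - 4) - 53/(-6 + (6 - 1))²)*(-2 - 3)² = (122 - 53/(-6 + 5)²)*(-5)² = (122 - 53/((-1)²))*25 = (122 - 53/1)*25 = (122 - 53*1)*25 = (122 - 53)*25 = 69*25 = 1725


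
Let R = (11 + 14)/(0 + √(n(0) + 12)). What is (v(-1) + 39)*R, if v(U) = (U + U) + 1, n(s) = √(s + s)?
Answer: 475*√3/3 ≈ 274.24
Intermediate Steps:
n(s) = √2*√s (n(s) = √(2*s) = √2*√s)
v(U) = 1 + 2*U (v(U) = 2*U + 1 = 1 + 2*U)
R = 25*√3/6 (R = (11 + 14)/(0 + √(√2*√0 + 12)) = 25/(0 + √(√2*0 + 12)) = 25/(0 + √(0 + 12)) = 25/(0 + √12) = 25/(0 + 2*√3) = 25/((2*√3)) = 25*(√3/6) = 25*√3/6 ≈ 7.2169)
(v(-1) + 39)*R = ((1 + 2*(-1)) + 39)*(25*√3/6) = ((1 - 2) + 39)*(25*√3/6) = (-1 + 39)*(25*√3/6) = 38*(25*√3/6) = 475*√3/3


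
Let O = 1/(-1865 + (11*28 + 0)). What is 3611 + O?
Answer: 5622326/1557 ≈ 3611.0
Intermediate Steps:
O = -1/1557 (O = 1/(-1865 + (308 + 0)) = 1/(-1865 + 308) = 1/(-1557) = -1/1557 ≈ -0.00064226)
3611 + O = 3611 - 1/1557 = 5622326/1557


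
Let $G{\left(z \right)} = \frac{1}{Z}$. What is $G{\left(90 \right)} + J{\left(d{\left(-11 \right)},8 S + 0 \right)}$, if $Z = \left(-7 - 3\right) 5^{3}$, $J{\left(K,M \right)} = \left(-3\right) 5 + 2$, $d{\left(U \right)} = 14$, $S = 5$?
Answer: $- \frac{16251}{1250} \approx -13.001$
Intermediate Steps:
$J{\left(K,M \right)} = -13$ ($J{\left(K,M \right)} = -15 + 2 = -13$)
$Z = -1250$ ($Z = \left(-10\right) 125 = -1250$)
$G{\left(z \right)} = - \frac{1}{1250}$ ($G{\left(z \right)} = \frac{1}{-1250} = - \frac{1}{1250}$)
$G{\left(90 \right)} + J{\left(d{\left(-11 \right)},8 S + 0 \right)} = - \frac{1}{1250} - 13 = - \frac{16251}{1250}$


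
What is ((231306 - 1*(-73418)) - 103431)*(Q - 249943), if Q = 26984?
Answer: -44880085987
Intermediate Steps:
((231306 - 1*(-73418)) - 103431)*(Q - 249943) = ((231306 - 1*(-73418)) - 103431)*(26984 - 249943) = ((231306 + 73418) - 103431)*(-222959) = (304724 - 103431)*(-222959) = 201293*(-222959) = -44880085987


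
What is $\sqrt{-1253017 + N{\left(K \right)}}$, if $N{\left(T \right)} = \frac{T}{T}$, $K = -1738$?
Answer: $6 i \sqrt{34806} \approx 1119.4 i$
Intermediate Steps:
$N{\left(T \right)} = 1$
$\sqrt{-1253017 + N{\left(K \right)}} = \sqrt{-1253017 + 1} = \sqrt{-1253016} = 6 i \sqrt{34806}$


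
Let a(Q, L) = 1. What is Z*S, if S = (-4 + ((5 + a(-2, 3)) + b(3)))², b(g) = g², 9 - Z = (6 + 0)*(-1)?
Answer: 1815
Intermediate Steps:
Z = 15 (Z = 9 - (6 + 0)*(-1) = 9 - 6*(-1) = 9 - 1*(-6) = 9 + 6 = 15)
S = 121 (S = (-4 + ((5 + 1) + 3²))² = (-4 + (6 + 9))² = (-4 + 15)² = 11² = 121)
Z*S = 15*121 = 1815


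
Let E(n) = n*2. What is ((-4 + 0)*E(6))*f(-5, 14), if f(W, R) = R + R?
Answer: -1344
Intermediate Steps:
f(W, R) = 2*R
E(n) = 2*n
((-4 + 0)*E(6))*f(-5, 14) = ((-4 + 0)*(2*6))*(2*14) = -4*12*28 = -48*28 = -1344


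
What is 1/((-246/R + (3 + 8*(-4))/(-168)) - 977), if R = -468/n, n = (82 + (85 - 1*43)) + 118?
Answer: -728/618525 ≈ -0.0011770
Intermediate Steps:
n = 242 (n = (82 + (85 - 43)) + 118 = (82 + 42) + 118 = 124 + 118 = 242)
R = -234/121 (R = -468/242 = -468*1/242 = -234/121 ≈ -1.9339)
1/((-246/R + (3 + 8*(-4))/(-168)) - 977) = 1/((-246/(-234/121) + (3 + 8*(-4))/(-168)) - 977) = 1/((-246*(-121/234) + (3 - 32)*(-1/168)) - 977) = 1/((4961/39 - 29*(-1/168)) - 977) = 1/((4961/39 + 29/168) - 977) = 1/(92731/728 - 977) = 1/(-618525/728) = -728/618525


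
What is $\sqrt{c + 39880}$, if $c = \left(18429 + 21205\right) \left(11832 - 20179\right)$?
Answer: $3 i \sqrt{36753902} \approx 18188.0 i$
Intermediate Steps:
$c = -330824998$ ($c = 39634 \left(-8347\right) = -330824998$)
$\sqrt{c + 39880} = \sqrt{-330824998 + 39880} = \sqrt{-330785118} = 3 i \sqrt{36753902}$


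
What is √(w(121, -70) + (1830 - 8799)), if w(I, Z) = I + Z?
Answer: I*√6918 ≈ 83.175*I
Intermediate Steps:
√(w(121, -70) + (1830 - 8799)) = √((121 - 70) + (1830 - 8799)) = √(51 - 6969) = √(-6918) = I*√6918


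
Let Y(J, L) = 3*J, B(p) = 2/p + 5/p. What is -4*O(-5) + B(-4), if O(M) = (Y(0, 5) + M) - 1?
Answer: 89/4 ≈ 22.250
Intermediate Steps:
B(p) = 7/p
O(M) = -1 + M (O(M) = (3*0 + M) - 1 = (0 + M) - 1 = M - 1 = -1 + M)
-4*O(-5) + B(-4) = -4*(-1 - 5) + 7/(-4) = -4*(-6) + 7*(-1/4) = 24 - 7/4 = 89/4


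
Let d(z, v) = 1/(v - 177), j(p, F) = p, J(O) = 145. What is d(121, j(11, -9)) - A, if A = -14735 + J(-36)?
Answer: 2421939/166 ≈ 14590.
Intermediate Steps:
d(z, v) = 1/(-177 + v)
A = -14590 (A = -14735 + 145 = -14590)
d(121, j(11, -9)) - A = 1/(-177 + 11) - 1*(-14590) = 1/(-166) + 14590 = -1/166 + 14590 = 2421939/166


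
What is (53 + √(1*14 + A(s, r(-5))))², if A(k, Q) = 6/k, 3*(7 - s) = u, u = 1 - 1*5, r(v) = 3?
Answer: 70593/25 + 424*√23/5 ≈ 3230.4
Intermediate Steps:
u = -4 (u = 1 - 5 = -4)
s = 25/3 (s = 7 - ⅓*(-4) = 7 + 4/3 = 25/3 ≈ 8.3333)
(53 + √(1*14 + A(s, r(-5))))² = (53 + √(1*14 + 6/(25/3)))² = (53 + √(14 + 6*(3/25)))² = (53 + √(14 + 18/25))² = (53 + √(368/25))² = (53 + 4*√23/5)²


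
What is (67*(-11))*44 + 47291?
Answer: 14863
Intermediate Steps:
(67*(-11))*44 + 47291 = -737*44 + 47291 = -32428 + 47291 = 14863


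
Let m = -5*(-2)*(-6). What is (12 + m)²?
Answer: 2304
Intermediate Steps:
m = -60 (m = 10*(-6) = -60)
(12 + m)² = (12 - 60)² = (-48)² = 2304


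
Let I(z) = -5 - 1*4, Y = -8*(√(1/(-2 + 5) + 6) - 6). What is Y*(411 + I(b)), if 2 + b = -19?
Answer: 19296 - 1072*√57 ≈ 11203.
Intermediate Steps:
b = -21 (b = -2 - 19 = -21)
Y = 48 - 8*√57/3 (Y = -8*(√(1/3 + 6) - 6) = -8*(√(⅓ + 6) - 6) = -8*(√(19/3) - 6) = -8*(√57/3 - 6) = -8*(-6 + √57/3) = 48 - 8*√57/3 ≈ 27.867)
I(z) = -9 (I(z) = -5 - 4 = -9)
Y*(411 + I(b)) = (48 - 8*√57/3)*(411 - 9) = (48 - 8*√57/3)*402 = 19296 - 1072*√57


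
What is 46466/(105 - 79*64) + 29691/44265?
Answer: -636605783/73052005 ≈ -8.7144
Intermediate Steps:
46466/(105 - 79*64) + 29691/44265 = 46466/(105 - 5056) + 29691*(1/44265) = 46466/(-4951) + 9897/14755 = 46466*(-1/4951) + 9897/14755 = -46466/4951 + 9897/14755 = -636605783/73052005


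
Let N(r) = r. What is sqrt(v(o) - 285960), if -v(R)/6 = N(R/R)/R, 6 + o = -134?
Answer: 3*I*sqrt(155689310)/70 ≈ 534.75*I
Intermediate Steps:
o = -140 (o = -6 - 134 = -140)
v(R) = -6/R (v(R) = -6*R/R/R = -6/R)
sqrt(v(o) - 285960) = sqrt(-6/(-140) - 285960) = sqrt(-6*(-1/140) - 285960) = sqrt(3/70 - 285960) = sqrt(-20017197/70) = 3*I*sqrt(155689310)/70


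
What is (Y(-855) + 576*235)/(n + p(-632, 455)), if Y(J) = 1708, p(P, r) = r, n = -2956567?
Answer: -34267/739028 ≈ -0.046368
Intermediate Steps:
(Y(-855) + 576*235)/(n + p(-632, 455)) = (1708 + 576*235)/(-2956567 + 455) = (1708 + 135360)/(-2956112) = 137068*(-1/2956112) = -34267/739028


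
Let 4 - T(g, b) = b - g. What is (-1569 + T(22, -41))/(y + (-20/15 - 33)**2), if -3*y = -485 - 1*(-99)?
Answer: -13518/11767 ≈ -1.1488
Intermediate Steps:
T(g, b) = 4 + g - b (T(g, b) = 4 - (b - g) = 4 + (g - b) = 4 + g - b)
y = 386/3 (y = -(-485 - 1*(-99))/3 = -(-485 + 99)/3 = -1/3*(-386) = 386/3 ≈ 128.67)
(-1569 + T(22, -41))/(y + (-20/15 - 33)**2) = (-1569 + (4 + 22 - 1*(-41)))/(386/3 + (-20/15 - 33)**2) = (-1569 + (4 + 22 + 41))/(386/3 + (-20*1/15 - 33)**2) = (-1569 + 67)/(386/3 + (-4/3 - 33)**2) = -1502/(386/3 + (-103/3)**2) = -1502/(386/3 + 10609/9) = -1502/11767/9 = -1502*9/11767 = -13518/11767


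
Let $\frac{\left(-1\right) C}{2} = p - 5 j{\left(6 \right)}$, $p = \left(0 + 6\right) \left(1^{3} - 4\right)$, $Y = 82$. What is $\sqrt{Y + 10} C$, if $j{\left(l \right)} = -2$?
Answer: $32 \sqrt{23} \approx 153.47$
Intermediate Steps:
$p = -18$ ($p = 6 \left(1 - 4\right) = 6 \left(-3\right) = -18$)
$C = 16$ ($C = - 2 \left(-18 - -10\right) = - 2 \left(-18 + 10\right) = \left(-2\right) \left(-8\right) = 16$)
$\sqrt{Y + 10} C = \sqrt{82 + 10} \cdot 16 = \sqrt{92} \cdot 16 = 2 \sqrt{23} \cdot 16 = 32 \sqrt{23}$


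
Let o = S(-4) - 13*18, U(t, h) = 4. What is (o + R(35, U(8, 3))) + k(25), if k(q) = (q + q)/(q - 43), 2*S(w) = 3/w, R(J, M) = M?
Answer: -16787/72 ≈ -233.15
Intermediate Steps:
S(w) = 3/(2*w) (S(w) = (3/w)/2 = 3/(2*w))
o = -1875/8 (o = (3/2)/(-4) - 13*18 = (3/2)*(-¼) - 234 = -3/8 - 234 = -1875/8 ≈ -234.38)
k(q) = 2*q/(-43 + q) (k(q) = (2*q)/(-43 + q) = 2*q/(-43 + q))
(o + R(35, U(8, 3))) + k(25) = (-1875/8 + 4) + 2*25/(-43 + 25) = -1843/8 + 2*25/(-18) = -1843/8 + 2*25*(-1/18) = -1843/8 - 25/9 = -16787/72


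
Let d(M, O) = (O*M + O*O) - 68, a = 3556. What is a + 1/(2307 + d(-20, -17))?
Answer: 10198609/2868 ≈ 3556.0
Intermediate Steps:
d(M, O) = -68 + O² + M*O (d(M, O) = (M*O + O²) - 68 = (O² + M*O) - 68 = -68 + O² + M*O)
a + 1/(2307 + d(-20, -17)) = 3556 + 1/(2307 + (-68 + (-17)² - 20*(-17))) = 3556 + 1/(2307 + (-68 + 289 + 340)) = 3556 + 1/(2307 + 561) = 3556 + 1/2868 = 10198609/2868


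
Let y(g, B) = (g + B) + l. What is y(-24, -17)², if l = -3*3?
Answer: 2500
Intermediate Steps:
l = -9
y(g, B) = -9 + B + g (y(g, B) = (g + B) - 9 = (B + g) - 9 = -9 + B + g)
y(-24, -17)² = (-9 - 17 - 24)² = (-50)² = 2500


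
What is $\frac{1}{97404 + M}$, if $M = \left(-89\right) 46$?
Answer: $\frac{1}{93310} \approx 1.0717 \cdot 10^{-5}$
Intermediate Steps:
$M = -4094$
$\frac{1}{97404 + M} = \frac{1}{97404 - 4094} = \frac{1}{93310}$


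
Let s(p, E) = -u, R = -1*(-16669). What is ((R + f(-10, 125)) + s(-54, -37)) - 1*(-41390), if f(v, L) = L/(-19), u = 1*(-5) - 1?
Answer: 1103110/19 ≈ 58058.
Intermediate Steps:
u = -6 (u = -5 - 1 = -6)
R = 16669
s(p, E) = 6 (s(p, E) = -1*(-6) = 6)
f(v, L) = -L/19 (f(v, L) = L*(-1/19) = -L/19)
((R + f(-10, 125)) + s(-54, -37)) - 1*(-41390) = ((16669 - 1/19*125) + 6) - 1*(-41390) = ((16669 - 125/19) + 6) + 41390 = (316586/19 + 6) + 41390 = 316700/19 + 41390 = 1103110/19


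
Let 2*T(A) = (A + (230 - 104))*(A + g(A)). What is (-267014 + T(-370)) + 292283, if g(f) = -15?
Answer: 72239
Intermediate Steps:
T(A) = (-15 + A)*(126 + A)/2 (T(A) = ((A + (230 - 104))*(A - 15))/2 = ((A + 126)*(-15 + A))/2 = ((126 + A)*(-15 + A))/2 = ((-15 + A)*(126 + A))/2 = (-15 + A)*(126 + A)/2)
(-267014 + T(-370)) + 292283 = (-267014 + (-945 + (½)*(-370)² + (111/2)*(-370))) + 292283 = (-267014 + (-945 + (½)*136900 - 20535)) + 292283 = (-267014 + (-945 + 68450 - 20535)) + 292283 = (-267014 + 46970) + 292283 = -220044 + 292283 = 72239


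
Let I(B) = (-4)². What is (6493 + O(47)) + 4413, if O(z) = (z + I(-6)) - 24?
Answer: 10945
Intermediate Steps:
I(B) = 16
O(z) = -8 + z (O(z) = (z + 16) - 24 = (16 + z) - 24 = -8 + z)
(6493 + O(47)) + 4413 = (6493 + (-8 + 47)) + 4413 = (6493 + 39) + 4413 = 6532 + 4413 = 10945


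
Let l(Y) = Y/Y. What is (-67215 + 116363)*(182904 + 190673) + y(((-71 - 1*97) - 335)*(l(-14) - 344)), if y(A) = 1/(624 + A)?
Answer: 3179186460554589/173153 ≈ 1.8361e+10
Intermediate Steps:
l(Y) = 1
(-67215 + 116363)*(182904 + 190673) + y(((-71 - 1*97) - 335)*(l(-14) - 344)) = (-67215 + 116363)*(182904 + 190673) + 1/(624 + ((-71 - 1*97) - 335)*(1 - 344)) = 49148*373577 + 1/(624 + ((-71 - 97) - 335)*(-343)) = 18360562396 + 1/(624 + (-168 - 335)*(-343)) = 18360562396 + 1/(624 - 503*(-343)) = 18360562396 + 1/(624 + 172529) = 18360562396 + 1/173153 = 3179186460554589/173153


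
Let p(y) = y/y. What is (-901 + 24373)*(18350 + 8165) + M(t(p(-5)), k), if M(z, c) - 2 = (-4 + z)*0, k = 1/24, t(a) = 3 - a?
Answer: 622360082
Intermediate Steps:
p(y) = 1
k = 1/24 ≈ 0.041667
M(z, c) = 2 (M(z, c) = 2 + (-4 + z)*0 = 2 + 0 = 2)
(-901 + 24373)*(18350 + 8165) + M(t(p(-5)), k) = (-901 + 24373)*(18350 + 8165) + 2 = 23472*26515 + 2 = 622360080 + 2 = 622360082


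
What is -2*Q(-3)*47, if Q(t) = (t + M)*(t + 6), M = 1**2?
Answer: 564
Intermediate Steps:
M = 1
Q(t) = (1 + t)*(6 + t) (Q(t) = (t + 1)*(t + 6) = (1 + t)*(6 + t))
-2*Q(-3)*47 = -2*(6 + (-3)**2 + 7*(-3))*47 = -2*(6 + 9 - 21)*47 = -2*(-6)*47 = 12*47 = 564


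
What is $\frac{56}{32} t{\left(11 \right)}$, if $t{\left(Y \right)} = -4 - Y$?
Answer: $- \frac{105}{4} \approx -26.25$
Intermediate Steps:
$\frac{56}{32} t{\left(11 \right)} = \frac{56}{32} \left(-4 - 11\right) = 56 \cdot \frac{1}{32} \left(-4 - 11\right) = \frac{7}{4} \left(-15\right) = - \frac{105}{4}$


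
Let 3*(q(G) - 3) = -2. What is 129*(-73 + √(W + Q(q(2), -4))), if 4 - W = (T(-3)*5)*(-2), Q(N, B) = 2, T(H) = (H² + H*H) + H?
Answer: -9417 + 258*√39 ≈ -7805.8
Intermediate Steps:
T(H) = H + 2*H² (T(H) = (H² + H²) + H = 2*H² + H = H + 2*H²)
q(G) = 7/3 (q(G) = 3 + (⅓)*(-2) = 3 - ⅔ = 7/3)
W = 154 (W = 4 - -3*(1 + 2*(-3))*5*(-2) = 4 - -3*(1 - 6)*5*(-2) = 4 - -3*(-5)*5*(-2) = 4 - 15*5*(-2) = 4 - 75*(-2) = 4 - 1*(-150) = 4 + 150 = 154)
129*(-73 + √(W + Q(q(2), -4))) = 129*(-73 + √(154 + 2)) = 129*(-73 + √156) = 129*(-73 + 2*√39) = -9417 + 258*√39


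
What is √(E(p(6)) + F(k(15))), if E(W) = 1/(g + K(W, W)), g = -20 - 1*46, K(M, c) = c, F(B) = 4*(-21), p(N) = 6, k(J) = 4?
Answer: 71*I*√15/30 ≈ 9.1661*I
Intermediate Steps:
F(B) = -84
g = -66 (g = -20 - 46 = -66)
E(W) = 1/(-66 + W)
√(E(p(6)) + F(k(15))) = √(1/(-66 + 6) - 84) = √(1/(-60) - 84) = √(-1/60 - 84) = √(-5041/60) = 71*I*√15/30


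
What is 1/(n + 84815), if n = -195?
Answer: 1/84620 ≈ 1.1818e-5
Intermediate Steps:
1/(n + 84815) = 1/(-195 + 84815) = 1/84620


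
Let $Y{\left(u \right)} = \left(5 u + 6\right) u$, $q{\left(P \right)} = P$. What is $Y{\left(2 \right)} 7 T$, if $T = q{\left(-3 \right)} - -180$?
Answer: $39648$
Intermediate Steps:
$Y{\left(u \right)} = u \left(6 + 5 u\right)$ ($Y{\left(u \right)} = \left(6 + 5 u\right) u = u \left(6 + 5 u\right)$)
$T = 177$ ($T = -3 - -180 = -3 + 180 = 177$)
$Y{\left(2 \right)} 7 T = 2 \left(6 + 5 \cdot 2\right) 7 \cdot 177 = 2 \left(6 + 10\right) 7 \cdot 177 = 2 \cdot 16 \cdot 7 \cdot 177 = 32 \cdot 7 \cdot 177 = 224 \cdot 177 = 39648$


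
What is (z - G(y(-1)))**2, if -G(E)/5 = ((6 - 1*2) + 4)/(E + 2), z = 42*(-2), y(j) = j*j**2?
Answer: 1936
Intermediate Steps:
y(j) = j**3
z = -84
G(E) = -40/(2 + E) (G(E) = -5*((6 - 1*2) + 4)/(E + 2) = -5*((6 - 2) + 4)/(2 + E) = -5*(4 + 4)/(2 + E) = -40/(2 + E))
(z - G(y(-1)))**2 = (-84 - (-40)/(2 + (-1)**3))**2 = (-84 - (-40)/(2 - 1))**2 = (-84 - (-40)/1)**2 = (-84 - (-40))**2 = (-84 - 1*(-40))**2 = (-84 + 40)**2 = (-44)**2 = 1936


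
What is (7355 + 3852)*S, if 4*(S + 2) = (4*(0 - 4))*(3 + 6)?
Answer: -425866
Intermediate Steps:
S = -38 (S = -2 + ((4*(0 - 4))*(3 + 6))/4 = -2 + ((4*(-4))*9)/4 = -2 + (-16*9)/4 = -2 + (1/4)*(-144) = -2 - 36 = -38)
(7355 + 3852)*S = (7355 + 3852)*(-38) = 11207*(-38) = -425866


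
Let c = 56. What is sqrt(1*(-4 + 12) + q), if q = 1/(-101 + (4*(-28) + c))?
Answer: sqrt(197035)/157 ≈ 2.8273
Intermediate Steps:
q = -1/157 (q = 1/(-101 + (4*(-28) + 56)) = 1/(-101 + (-112 + 56)) = 1/(-101 - 56) = 1/(-157) = -1/157 ≈ -0.0063694)
sqrt(1*(-4 + 12) + q) = sqrt(1*(-4 + 12) - 1/157) = sqrt(1*8 - 1/157) = sqrt(8 - 1/157) = sqrt(1255/157) = sqrt(197035)/157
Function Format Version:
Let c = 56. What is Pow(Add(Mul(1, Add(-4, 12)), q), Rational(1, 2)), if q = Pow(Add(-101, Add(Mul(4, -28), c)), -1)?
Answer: Mul(Rational(1, 157), Pow(197035, Rational(1, 2))) ≈ 2.8273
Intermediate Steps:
q = Rational(-1, 157) (q = Pow(Add(-101, Add(Mul(4, -28), 56)), -1) = Pow(Add(-101, Add(-112, 56)), -1) = Pow(Add(-101, -56), -1) = Pow(-157, -1) = Rational(-1, 157) ≈ -0.0063694)
Pow(Add(Mul(1, Add(-4, 12)), q), Rational(1, 2)) = Pow(Add(Mul(1, Add(-4, 12)), Rational(-1, 157)), Rational(1, 2)) = Pow(Add(Mul(1, 8), Rational(-1, 157)), Rational(1, 2)) = Pow(Add(8, Rational(-1, 157)), Rational(1, 2)) = Pow(Rational(1255, 157), Rational(1, 2)) = Mul(Rational(1, 157), Pow(197035, Rational(1, 2)))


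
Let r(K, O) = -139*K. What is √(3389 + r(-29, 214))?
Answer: 2*√1855 ≈ 86.139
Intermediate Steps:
√(3389 + r(-29, 214)) = √(3389 - 139*(-29)) = √(3389 + 4031) = √7420 = 2*√1855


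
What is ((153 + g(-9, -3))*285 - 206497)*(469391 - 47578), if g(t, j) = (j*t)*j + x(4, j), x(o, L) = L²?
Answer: -77365565956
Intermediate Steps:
g(t, j) = j² + t*j² (g(t, j) = (j*t)*j + j² = t*j² + j² = j² + t*j²)
((153 + g(-9, -3))*285 - 206497)*(469391 - 47578) = ((153 + (-3)²*(1 - 9))*285 - 206497)*(469391 - 47578) = ((153 + 9*(-8))*285 - 206497)*421813 = ((153 - 72)*285 - 206497)*421813 = (81*285 - 206497)*421813 = (23085 - 206497)*421813 = -183412*421813 = -77365565956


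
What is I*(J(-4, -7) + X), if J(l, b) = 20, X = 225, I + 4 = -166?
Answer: -41650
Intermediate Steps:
I = -170 (I = -4 - 166 = -170)
I*(J(-4, -7) + X) = -170*(20 + 225) = -170*245 = -41650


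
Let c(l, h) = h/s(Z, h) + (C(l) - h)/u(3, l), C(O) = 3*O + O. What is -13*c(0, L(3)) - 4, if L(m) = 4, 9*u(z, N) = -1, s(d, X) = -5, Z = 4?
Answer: -2308/5 ≈ -461.60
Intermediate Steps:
u(z, N) = -⅑ (u(z, N) = (⅑)*(-1) = -⅑)
C(O) = 4*O
c(l, h) = -36*l + 44*h/5 (c(l, h) = h/(-5) + (4*l - h)/(-⅑) = h*(-⅕) + (-h + 4*l)*(-9) = -h/5 + (-36*l + 9*h) = -36*l + 44*h/5)
-13*c(0, L(3)) - 4 = -13*(-36*0 + (44/5)*4) - 4 = -13*(0 + 176/5) - 4 = -13*176/5 - 4 = -2288/5 - 4 = -2308/5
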